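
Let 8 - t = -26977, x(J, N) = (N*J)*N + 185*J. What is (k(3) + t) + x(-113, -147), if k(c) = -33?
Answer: -2435770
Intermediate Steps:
x(J, N) = 185*J + J*N² (x(J, N) = (J*N)*N + 185*J = J*N² + 185*J = 185*J + J*N²)
t = 26985 (t = 8 - 1*(-26977) = 8 + 26977 = 26985)
(k(3) + t) + x(-113, -147) = (-33 + 26985) - 113*(185 + (-147)²) = 26952 - 113*(185 + 21609) = 26952 - 113*21794 = 26952 - 2462722 = -2435770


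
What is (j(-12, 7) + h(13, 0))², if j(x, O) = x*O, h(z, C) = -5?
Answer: 7921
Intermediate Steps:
j(x, O) = O*x
(j(-12, 7) + h(13, 0))² = (7*(-12) - 5)² = (-84 - 5)² = (-89)² = 7921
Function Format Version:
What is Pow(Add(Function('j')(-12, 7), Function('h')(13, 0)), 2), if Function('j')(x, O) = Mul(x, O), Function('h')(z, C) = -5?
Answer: 7921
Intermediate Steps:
Function('j')(x, O) = Mul(O, x)
Pow(Add(Function('j')(-12, 7), Function('h')(13, 0)), 2) = Pow(Add(Mul(7, -12), -5), 2) = Pow(Add(-84, -5), 2) = Pow(-89, 2) = 7921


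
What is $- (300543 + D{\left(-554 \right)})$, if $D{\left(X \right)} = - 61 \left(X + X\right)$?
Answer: $-368131$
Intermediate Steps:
$D{\left(X \right)} = - 122 X$ ($D{\left(X \right)} = - 61 \cdot 2 X = - 122 X$)
$- (300543 + D{\left(-554 \right)}) = - (300543 - -67588) = - (300543 + 67588) = \left(-1\right) 368131 = -368131$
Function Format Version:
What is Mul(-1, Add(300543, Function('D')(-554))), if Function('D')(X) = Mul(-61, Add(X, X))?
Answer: -368131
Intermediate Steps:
Function('D')(X) = Mul(-122, X) (Function('D')(X) = Mul(-61, Mul(2, X)) = Mul(-122, X))
Mul(-1, Add(300543, Function('D')(-554))) = Mul(-1, Add(300543, Mul(-122, -554))) = Mul(-1, Add(300543, 67588)) = Mul(-1, 368131) = -368131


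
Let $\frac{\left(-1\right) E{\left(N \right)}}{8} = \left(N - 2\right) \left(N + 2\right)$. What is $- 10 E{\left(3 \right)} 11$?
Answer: $4400$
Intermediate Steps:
$E{\left(N \right)} = - 8 \left(-2 + N\right) \left(2 + N\right)$ ($E{\left(N \right)} = - 8 \left(N - 2\right) \left(N + 2\right) = - 8 \left(-2 + N\right) \left(2 + N\right)$)
$- 10 E{\left(3 \right)} 11 = - 10 \left(32 - 8 \cdot 3^{2}\right) 11 = - 10 \left(32 - 72\right) 11 = \left(-10\right) \left(-40\right) 11 = 400 \cdot 11 = 4400$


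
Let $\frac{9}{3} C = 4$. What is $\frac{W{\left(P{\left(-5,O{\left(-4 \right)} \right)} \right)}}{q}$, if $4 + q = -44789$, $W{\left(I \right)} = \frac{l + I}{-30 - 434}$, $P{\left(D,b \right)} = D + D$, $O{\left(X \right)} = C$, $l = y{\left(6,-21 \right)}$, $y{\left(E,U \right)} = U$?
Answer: $- \frac{31}{20783952} \approx -1.4915 \cdot 10^{-6}$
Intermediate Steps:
$C = \frac{4}{3}$ ($C = \frac{1}{3} \cdot 4 = \frac{4}{3} \approx 1.3333$)
$l = -21$
$O{\left(X \right)} = \frac{4}{3}$
$P{\left(D,b \right)} = 2 D$
$W{\left(I \right)} = \frac{21}{464} - \frac{I}{464}$ ($W{\left(I \right)} = \frac{-21 + I}{-30 - 434} = \frac{-21 + I}{-464} = \left(-21 + I\right) \left(- \frac{1}{464}\right) = \frac{21}{464} - \frac{I}{464}$)
$q = -44793$ ($q = -4 - 44789 = -44793$)
$\frac{W{\left(P{\left(-5,O{\left(-4 \right)} \right)} \right)}}{q} = \frac{\frac{21}{464} - \frac{2 \left(-5\right)}{464}}{-44793} = \left(\frac{21}{464} - - \frac{5}{232}\right) \left(- \frac{1}{44793}\right) = \left(\frac{21}{464} + \frac{5}{232}\right) \left(- \frac{1}{44793}\right) = \frac{31}{464} \left(- \frac{1}{44793}\right) = - \frac{31}{20783952}$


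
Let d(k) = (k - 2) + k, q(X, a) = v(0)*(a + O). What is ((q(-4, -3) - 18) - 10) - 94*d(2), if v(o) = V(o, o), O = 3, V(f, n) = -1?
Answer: -216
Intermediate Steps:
v(o) = -1
q(X, a) = -3 - a (q(X, a) = -(a + 3) = -(3 + a) = -3 - a)
d(k) = -2 + 2*k (d(k) = (-2 + k) + k = -2 + 2*k)
((q(-4, -3) - 18) - 10) - 94*d(2) = (((-3 - 1*(-3)) - 18) - 10) - 94*(-2 + 2*2) = (((-3 + 3) - 18) - 10) - 94*(-2 + 4) = ((0 - 18) - 10) - 94*2 = (-18 - 10) - 188 = -28 - 188 = -216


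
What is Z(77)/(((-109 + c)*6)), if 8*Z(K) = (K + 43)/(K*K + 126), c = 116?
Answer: 1/16954 ≈ 5.8983e-5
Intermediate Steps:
Z(K) = (43 + K)/(8*(126 + K²)) (Z(K) = ((K + 43)/(K*K + 126))/8 = ((43 + K)/(K² + 126))/8 = ((43 + K)/(126 + K²))/8 = (43 + K)/(8*(126 + K²)))
Z(77)/(((-109 + c)*6)) = ((43 + 77)/(8*(126 + 77²)))/(((-109 + 116)*6)) = ((⅛)*120/(126 + 5929))/((7*6)) = ((⅛)*120/6055)/42 = ((⅛)*(1/6055)*120)*(1/42) = (3/1211)*(1/42) = 1/16954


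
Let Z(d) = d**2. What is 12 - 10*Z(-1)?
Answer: 2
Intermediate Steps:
12 - 10*Z(-1) = 12 - 10*(-1)**2 = 12 - 10*1 = 12 - 10 = 2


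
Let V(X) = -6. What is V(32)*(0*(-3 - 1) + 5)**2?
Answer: -150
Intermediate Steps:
V(32)*(0*(-3 - 1) + 5)**2 = -6*(0*(-3 - 1) + 5)**2 = -6*(0*(-4) + 5)**2 = -6*(0 + 5)**2 = -6*5**2 = -6*25 = -150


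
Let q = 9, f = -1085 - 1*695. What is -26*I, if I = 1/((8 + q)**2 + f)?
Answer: 26/1491 ≈ 0.017438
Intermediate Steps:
f = -1780 (f = -1085 - 695 = -1780)
I = -1/1491 (I = 1/((8 + 9)**2 - 1780) = 1/(17**2 - 1780) = 1/(289 - 1780) = 1/(-1491) = -1/1491 ≈ -0.00067069)
-26*I = -26*(-1/1491) = 26/1491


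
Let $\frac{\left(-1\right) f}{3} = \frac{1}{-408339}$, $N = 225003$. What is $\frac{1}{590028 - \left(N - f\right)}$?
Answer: $\frac{136113}{49684647826} \approx 2.7395 \cdot 10^{-6}$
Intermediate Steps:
$f = \frac{1}{136113}$ ($f = - \frac{3}{-408339} = \left(-3\right) \left(- \frac{1}{408339}\right) = \frac{1}{136113} \approx 7.3468 \cdot 10^{-6}$)
$\frac{1}{590028 - \left(N - f\right)} = \frac{1}{590028 + \left(\frac{1}{136113} - 225003\right)} = \frac{1}{590028 - \frac{30625833338}{136113}} = \frac{1}{\frac{49684647826}{136113}} = \frac{136113}{49684647826}$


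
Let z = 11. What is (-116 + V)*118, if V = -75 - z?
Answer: -23836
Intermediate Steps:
V = -86 (V = -75 - 1*11 = -75 - 11 = -86)
(-116 + V)*118 = (-116 - 86)*118 = -202*118 = -23836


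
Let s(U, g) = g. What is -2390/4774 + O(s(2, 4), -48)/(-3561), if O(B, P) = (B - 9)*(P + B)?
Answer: -4780535/8500107 ≈ -0.56241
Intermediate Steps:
O(B, P) = (-9 + B)*(B + P)
-2390/4774 + O(s(2, 4), -48)/(-3561) = -2390/4774 + (4**2 - 9*4 - 9*(-48) + 4*(-48))/(-3561) = -2390*1/4774 + (16 - 36 + 432 - 192)*(-1/3561) = -1195/2387 + 220*(-1/3561) = -1195/2387 - 220/3561 = -4780535/8500107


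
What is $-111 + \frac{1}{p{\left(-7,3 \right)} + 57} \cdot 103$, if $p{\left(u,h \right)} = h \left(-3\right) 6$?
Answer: $- \frac{230}{3} \approx -76.667$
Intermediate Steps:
$p{\left(u,h \right)} = - 18 h$ ($p{\left(u,h \right)} = - 3 h 6 = - 18 h$)
$-111 + \frac{1}{p{\left(-7,3 \right)} + 57} \cdot 103 = -111 + \frac{1}{\left(-18\right) 3 + 57} \cdot 103 = -111 + \frac{1}{-54 + 57} \cdot 103 = -111 + \frac{1}{3} \cdot 103 = -111 + \frac{103}{3} = - \frac{230}{3}$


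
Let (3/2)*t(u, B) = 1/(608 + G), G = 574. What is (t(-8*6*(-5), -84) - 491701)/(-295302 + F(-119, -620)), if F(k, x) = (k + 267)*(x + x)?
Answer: 435892936/424475703 ≈ 1.0269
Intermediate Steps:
t(u, B) = 1/1773 (t(u, B) = 2/(3*(608 + 574)) = (2/3)/1182 = (2/3)*(1/1182) = 1/1773)
F(k, x) = 2*x*(267 + k) (F(k, x) = (267 + k)*(2*x) = 2*x*(267 + k))
(t(-8*6*(-5), -84) - 491701)/(-295302 + F(-119, -620)) = (1/1773 - 491701)/(-295302 + 2*(-620)*(267 - 119)) = -871785872/(1773*(-295302 + 2*(-620)*148)) = -871785872/(1773*(-295302 - 183520)) = -871785872/1773/(-478822) = -871785872/1773*(-1/478822) = 435892936/424475703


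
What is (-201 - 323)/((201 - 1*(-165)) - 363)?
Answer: -524/3 ≈ -174.67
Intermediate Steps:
(-201 - 323)/((201 - 1*(-165)) - 363) = -524/((201 + 165) - 363) = -524/(366 - 363) = -524/3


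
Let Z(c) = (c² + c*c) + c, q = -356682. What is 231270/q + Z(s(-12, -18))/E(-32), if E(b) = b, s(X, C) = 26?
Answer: -41575703/951152 ≈ -43.711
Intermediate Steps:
Z(c) = c + 2*c² (Z(c) = (c² + c²) + c = 2*c² + c = c + 2*c²)
231270/q + Z(s(-12, -18))/E(-32) = 231270/(-356682) + (26*(1 + 2*26))/(-32) = 231270*(-1/356682) + (26*(1 + 52))*(-1/32) = -38545/59447 + (26*53)*(-1/32) = -38545/59447 + 1378*(-1/32) = -38545/59447 - 689/16 = -41575703/951152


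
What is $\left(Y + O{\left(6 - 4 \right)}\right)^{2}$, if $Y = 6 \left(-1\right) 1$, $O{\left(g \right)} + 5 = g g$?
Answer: $49$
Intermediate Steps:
$O{\left(g \right)} = -5 + g^{2}$ ($O{\left(g \right)} = -5 + g g = -5 + g^{2}$)
$Y = -6$ ($Y = \left(-6\right) 1 = -6$)
$\left(Y + O{\left(6 - 4 \right)}\right)^{2} = \left(-6 - \left(5 - \left(6 - 4\right)^{2}\right)\right)^{2} = \left(-6 - \left(5 - 2^{2}\right)\right)^{2} = \left(-6 + \left(-5 + 4\right)\right)^{2} = \left(-6 - 1\right)^{2} = \left(-7\right)^{2} = 49$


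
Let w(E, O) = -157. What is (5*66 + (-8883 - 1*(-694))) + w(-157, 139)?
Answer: -8016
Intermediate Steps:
(5*66 + (-8883 - 1*(-694))) + w(-157, 139) = (5*66 + (-8883 - 1*(-694))) - 157 = (330 + (-8883 + 694)) - 157 = (330 - 8189) - 157 = -7859 - 157 = -8016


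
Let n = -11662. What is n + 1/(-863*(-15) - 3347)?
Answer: -111931875/9598 ≈ -11662.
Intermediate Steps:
n + 1/(-863*(-15) - 3347) = -11662 + 1/(-863*(-15) - 3347) = -11662 + 1/(12945 - 3347) = -11662 + 1/9598 = -111931875/9598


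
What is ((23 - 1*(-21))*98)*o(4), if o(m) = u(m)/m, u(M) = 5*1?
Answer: 5390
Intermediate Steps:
u(M) = 5
o(m) = 5/m
((23 - 1*(-21))*98)*o(4) = ((23 - 1*(-21))*98)*(5/4) = ((23 + 21)*98)*(5*(¼)) = (44*98)*(5/4) = 4312*(5/4) = 5390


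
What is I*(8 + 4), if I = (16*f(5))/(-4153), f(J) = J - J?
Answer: 0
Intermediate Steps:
f(J) = 0
I = 0 (I = (16*0)/(-4153) = 0*(-1/4153) = 0)
I*(8 + 4) = 0*(8 + 4) = 0*12 = 0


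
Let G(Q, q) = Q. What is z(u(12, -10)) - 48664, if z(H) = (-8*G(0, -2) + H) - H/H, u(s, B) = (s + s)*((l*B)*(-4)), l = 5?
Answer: -43865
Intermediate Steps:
u(s, B) = -40*B*s (u(s, B) = (s + s)*((5*B)*(-4)) = (2*s)*(-20*B) = -40*B*s)
z(H) = -1 + H (z(H) = (-8*0 + H) - H/H = (0 + H) - 1*1 = H - 1 = -1 + H)
z(u(12, -10)) - 48664 = (-1 - 40*(-10)*12) - 48664 = (-1 + 4800) - 48664 = 4799 - 48664 = -43865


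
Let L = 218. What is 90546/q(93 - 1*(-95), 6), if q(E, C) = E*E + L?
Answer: 15091/5927 ≈ 2.5461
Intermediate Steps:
q(E, C) = 218 + E² (q(E, C) = E*E + 218 = E² + 218 = 218 + E²)
90546/q(93 - 1*(-95), 6) = 90546/(218 + (93 - 1*(-95))²) = 90546/(218 + (93 + 95)²) = 90546/(218 + 188²) = 90546/(218 + 35344) = 90546/35562 = 90546*(1/35562) = 15091/5927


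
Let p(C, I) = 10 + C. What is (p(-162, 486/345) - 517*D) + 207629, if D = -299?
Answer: 362060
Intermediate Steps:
(p(-162, 486/345) - 517*D) + 207629 = ((10 - 162) - 517*(-299)) + 207629 = (-152 + 154583) + 207629 = 154431 + 207629 = 362060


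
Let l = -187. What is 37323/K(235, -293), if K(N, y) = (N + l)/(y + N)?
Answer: -360789/8 ≈ -45099.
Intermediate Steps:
K(N, y) = (-187 + N)/(N + y) (K(N, y) = (N - 187)/(y + N) = (-187 + N)/(N + y))
37323/K(235, -293) = 37323/(((-187 + 235)/(235 - 293))) = 37323/((48/(-58))) = 37323/((-1/58*48)) = 37323/(-24/29) = 37323*(-29/24) = -360789/8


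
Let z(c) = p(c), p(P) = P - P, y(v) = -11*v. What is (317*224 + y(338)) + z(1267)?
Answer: 67290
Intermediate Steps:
p(P) = 0
z(c) = 0
(317*224 + y(338)) + z(1267) = (317*224 - 11*338) + 0 = (71008 - 3718) + 0 = 67290 + 0 = 67290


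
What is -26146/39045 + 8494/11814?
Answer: 3793231/76879605 ≈ 0.049340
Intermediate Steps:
-26146/39045 + 8494/11814 = -26146*1/39045 + 8494*(1/11814) = -26146/39045 + 4247/5907 = 3793231/76879605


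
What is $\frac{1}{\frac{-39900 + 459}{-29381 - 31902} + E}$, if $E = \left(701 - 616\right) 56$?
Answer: $\frac{61283}{291746521} \approx 0.00021006$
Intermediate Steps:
$E = 4760$ ($E = 85 \cdot 56 = 4760$)
$\frac{1}{\frac{-39900 + 459}{-29381 - 31902} + E} = \frac{1}{\frac{-39900 + 459}{-29381 - 31902} + 4760} = \frac{1}{- \frac{39441}{-61283} + 4760} = \frac{1}{\left(-39441\right) \left(- \frac{1}{61283}\right) + 4760} = \frac{1}{\frac{39441}{61283} + 4760} = \frac{1}{\frac{291746521}{61283}} = \frac{61283}{291746521}$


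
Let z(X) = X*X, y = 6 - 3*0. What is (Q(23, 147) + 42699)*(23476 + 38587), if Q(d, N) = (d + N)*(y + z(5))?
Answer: 2977100047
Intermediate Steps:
y = 6 (y = 6 + 0 = 6)
z(X) = X²
Q(d, N) = 31*N + 31*d (Q(d, N) = (d + N)*(6 + 5²) = (N + d)*(6 + 25) = (N + d)*31 = 31*N + 31*d)
(Q(23, 147) + 42699)*(23476 + 38587) = ((31*147 + 31*23) + 42699)*(23476 + 38587) = ((4557 + 713) + 42699)*62063 = (5270 + 42699)*62063 = 47969*62063 = 2977100047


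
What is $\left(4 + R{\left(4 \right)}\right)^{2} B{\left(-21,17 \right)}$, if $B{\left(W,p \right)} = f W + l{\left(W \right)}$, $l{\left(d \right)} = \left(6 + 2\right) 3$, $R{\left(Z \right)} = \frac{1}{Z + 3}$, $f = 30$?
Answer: $- \frac{509646}{49} \approx -10401.0$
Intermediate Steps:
$R{\left(Z \right)} = \frac{1}{3 + Z}$
$l{\left(d \right)} = 24$ ($l{\left(d \right)} = 8 \cdot 3 = 24$)
$B{\left(W,p \right)} = 24 + 30 W$ ($B{\left(W,p \right)} = 30 W + 24 = 24 + 30 W$)
$\left(4 + R{\left(4 \right)}\right)^{2} B{\left(-21,17 \right)} = \left(4 + \frac{1}{3 + 4}\right)^{2} \left(24 + 30 \left(-21\right)\right) = \left(4 + \frac{1}{7}\right)^{2} \left(24 - 630\right) = \left(4 + \frac{1}{7}\right)^{2} \left(-606\right) = \left(\frac{29}{7}\right)^{2} \left(-606\right) = \frac{841}{49} \left(-606\right) = - \frac{509646}{49}$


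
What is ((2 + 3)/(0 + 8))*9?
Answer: 45/8 ≈ 5.6250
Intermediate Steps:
((2 + 3)/(0 + 8))*9 = (5/8)*9 = 45/8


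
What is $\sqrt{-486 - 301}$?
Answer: $i \sqrt{787} \approx 28.054 i$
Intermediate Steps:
$\sqrt{-486 - 301} = \sqrt{-787} = i \sqrt{787}$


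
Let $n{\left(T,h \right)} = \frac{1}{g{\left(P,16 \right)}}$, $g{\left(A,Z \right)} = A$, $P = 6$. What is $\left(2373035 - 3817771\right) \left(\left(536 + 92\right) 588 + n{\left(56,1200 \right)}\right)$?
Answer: $- \frac{1600467705280}{3} \approx -5.3349 \cdot 10^{11}$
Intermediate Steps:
$n{\left(T,h \right)} = \frac{1}{6}$
$\left(2373035 - 3817771\right) \left(\left(536 + 92\right) 588 + n{\left(56,1200 \right)}\right) = \left(2373035 - 3817771\right) \left(\left(536 + 92\right) 588 + \frac{1}{6}\right) = - 1444736 \left(628 \cdot 588 + \frac{1}{6}\right) = - 1444736 \left(369264 + \frac{1}{6}\right) = \left(-1444736\right) \frac{2215585}{6} = - \frac{1600467705280}{3}$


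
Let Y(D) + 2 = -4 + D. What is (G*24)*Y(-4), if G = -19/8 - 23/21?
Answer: 5830/7 ≈ 832.86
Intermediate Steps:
G = -583/168 (G = -19*1/8 - 23*1/21 = -19/8 - 23/21 = -583/168 ≈ -3.4702)
Y(D) = -6 + D (Y(D) = -2 + (-4 + D) = -6 + D)
(G*24)*Y(-4) = (-583/168*24)*(-6 - 4) = -583/7*(-10) = 5830/7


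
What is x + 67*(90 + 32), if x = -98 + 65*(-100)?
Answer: 1576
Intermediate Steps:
x = -6598 (x = -98 - 6500 = -6598)
x + 67*(90 + 32) = -6598 + 67*(90 + 32) = -6598 + 67*122 = -6598 + 8174 = 1576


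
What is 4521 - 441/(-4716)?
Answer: 2369053/524 ≈ 4521.1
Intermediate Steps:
4521 - 441/(-4716) = 4521 - 441*(-1)/4716 = 4521 - 1*(-49/524) = 4521 + 49/524 = 2369053/524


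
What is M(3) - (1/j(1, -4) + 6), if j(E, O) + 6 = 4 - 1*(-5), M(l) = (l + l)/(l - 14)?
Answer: -227/33 ≈ -6.8788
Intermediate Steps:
M(l) = 2*l/(-14 + l) (M(l) = (2*l)/(-14 + l) = 2*l/(-14 + l))
j(E, O) = 3 (j(E, O) = -6 + (4 - 1*(-5)) = -6 + (4 + 5) = -6 + 9 = 3)
M(3) - (1/j(1, -4) + 6) = 2*3/(-14 + 3) - (1/3 + 6) = 2*3/(-11) - (⅓ + 6) = 2*3*(-1/11) - 1*19/3 = -6/11 - 19/3 = -227/33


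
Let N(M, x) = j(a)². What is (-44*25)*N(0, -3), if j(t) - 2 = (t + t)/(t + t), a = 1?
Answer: -9900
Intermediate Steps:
j(t) = 3 (j(t) = 2 + (t + t)/(t + t) = 2 + (2*t)/((2*t)) = 2 + (2*t)*(1/(2*t)) = 2 + 1 = 3)
N(M, x) = 9 (N(M, x) = 3² = 9)
(-44*25)*N(0, -3) = -44*25*9 = -1100*9 = -9900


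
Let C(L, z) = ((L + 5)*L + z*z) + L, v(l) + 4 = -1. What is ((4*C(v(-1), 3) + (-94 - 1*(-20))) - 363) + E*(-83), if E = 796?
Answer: -66489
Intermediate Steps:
v(l) = -5 (v(l) = -4 - 1 = -5)
C(L, z) = L + z² + L*(5 + L) (C(L, z) = ((5 + L)*L + z²) + L = (L*(5 + L) + z²) + L = (z² + L*(5 + L)) + L = L + z² + L*(5 + L))
((4*C(v(-1), 3) + (-94 - 1*(-20))) - 363) + E*(-83) = ((4*((-5)² + 3² + 6*(-5)) + (-94 - 1*(-20))) - 363) + 796*(-83) = ((4*(25 + 9 - 30) + (-94 + 20)) - 363) - 66068 = ((4*4 - 74) - 363) - 66068 = ((16 - 74) - 363) - 66068 = (-58 - 363) - 66068 = -421 - 66068 = -66489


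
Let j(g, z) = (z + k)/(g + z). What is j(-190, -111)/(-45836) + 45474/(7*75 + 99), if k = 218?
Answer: 2010859911/27593272 ≈ 72.875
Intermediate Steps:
j(g, z) = (218 + z)/(g + z) (j(g, z) = (z + 218)/(g + z) = (218 + z)/(g + z))
j(-190, -111)/(-45836) + 45474/(7*75 + 99) = ((218 - 111)/(-190 - 111))/(-45836) + 45474/(7*75 + 99) = (107/(-301))*(-1/45836) + 45474/(525 + 99) = -1/301*107*(-1/45836) + 45474/624 = -107/301*(-1/45836) + 45474*(1/624) = 107/13796636 + 583/8 = 2010859911/27593272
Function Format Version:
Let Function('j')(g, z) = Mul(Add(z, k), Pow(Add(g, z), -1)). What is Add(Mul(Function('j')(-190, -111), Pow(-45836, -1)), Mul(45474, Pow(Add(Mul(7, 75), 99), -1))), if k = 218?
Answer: Rational(2010859911, 27593272) ≈ 72.875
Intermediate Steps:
Function('j')(g, z) = Mul(Pow(Add(g, z), -1), Add(218, z)) (Function('j')(g, z) = Mul(Add(z, 218), Pow(Add(g, z), -1)) = Mul(Add(218, z), Pow(Add(g, z), -1)) = Mul(Pow(Add(g, z), -1), Add(218, z)))
Add(Mul(Function('j')(-190, -111), Pow(-45836, -1)), Mul(45474, Pow(Add(Mul(7, 75), 99), -1))) = Add(Mul(Mul(Pow(Add(-190, -111), -1), Add(218, -111)), Pow(-45836, -1)), Mul(45474, Pow(Add(Mul(7, 75), 99), -1))) = Add(Mul(Mul(Pow(-301, -1), 107), Rational(-1, 45836)), Mul(45474, Pow(Add(525, 99), -1))) = Add(Mul(Mul(Rational(-1, 301), 107), Rational(-1, 45836)), Mul(45474, Pow(624, -1))) = Add(Mul(Rational(-107, 301), Rational(-1, 45836)), Mul(45474, Rational(1, 624))) = Add(Rational(107, 13796636), Rational(583, 8)) = Rational(2010859911, 27593272)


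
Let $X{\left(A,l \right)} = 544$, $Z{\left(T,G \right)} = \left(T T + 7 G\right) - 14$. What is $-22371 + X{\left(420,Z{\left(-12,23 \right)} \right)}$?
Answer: $-21827$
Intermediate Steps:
$Z{\left(T,G \right)} = -14 + T^{2} + 7 G$ ($Z{\left(T,G \right)} = \left(T^{2} + 7 G\right) - 14 = -14 + T^{2} + 7 G$)
$-22371 + X{\left(420,Z{\left(-12,23 \right)} \right)} = -22371 + 544 = -21827$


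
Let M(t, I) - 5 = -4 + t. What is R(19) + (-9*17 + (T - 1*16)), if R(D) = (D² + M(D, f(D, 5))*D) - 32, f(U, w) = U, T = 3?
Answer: 543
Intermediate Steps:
M(t, I) = 1 + t (M(t, I) = 5 + (-4 + t) = 1 + t)
R(D) = -32 + D² + D*(1 + D) (R(D) = (D² + (1 + D)*D) - 32 = (D² + D*(1 + D)) - 32 = -32 + D² + D*(1 + D))
R(19) + (-9*17 + (T - 1*16)) = (-32 + 19 + 2*19²) + (-9*17 + (3 - 1*16)) = (-32 + 19 + 2*361) + (-153 + (3 - 16)) = (-32 + 19 + 722) + (-153 - 13) = 709 - 166 = 543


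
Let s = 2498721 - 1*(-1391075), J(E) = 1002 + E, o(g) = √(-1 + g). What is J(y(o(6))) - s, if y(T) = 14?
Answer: -3888780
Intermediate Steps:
s = 3889796 (s = 2498721 + 1391075 = 3889796)
J(y(o(6))) - s = (1002 + 14) - 1*3889796 = 1016 - 3889796 = -3888780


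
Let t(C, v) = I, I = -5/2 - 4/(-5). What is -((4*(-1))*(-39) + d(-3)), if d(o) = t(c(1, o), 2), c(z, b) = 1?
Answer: -1543/10 ≈ -154.30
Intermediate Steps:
I = -17/10 (I = -5*1/2 - 4*(-1/5) = -5/2 + 4/5 = -17/10 ≈ -1.7000)
t(C, v) = -17/10
d(o) = -17/10
-((4*(-1))*(-39) + d(-3)) = -((4*(-1))*(-39) - 17/10) = -(-4*(-39) - 17/10) = -(156 - 17/10) = -1*1543/10 = -1543/10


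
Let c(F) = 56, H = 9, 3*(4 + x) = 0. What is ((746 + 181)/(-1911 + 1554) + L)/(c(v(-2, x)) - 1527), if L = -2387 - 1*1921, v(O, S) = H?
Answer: 512961/175049 ≈ 2.9304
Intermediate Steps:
x = -4 (x = -4 + (⅓)*0 = -4 + 0 = -4)
v(O, S) = 9
L = -4308 (L = -2387 - 1921 = -4308)
((746 + 181)/(-1911 + 1554) + L)/(c(v(-2, x)) - 1527) = ((746 + 181)/(-1911 + 1554) - 4308)/(56 - 1527) = (927/(-357) - 4308)/(-1471) = (927*(-1/357) - 4308)*(-1/1471) = (-309/119 - 4308)*(-1/1471) = -512961/119*(-1/1471) = 512961/175049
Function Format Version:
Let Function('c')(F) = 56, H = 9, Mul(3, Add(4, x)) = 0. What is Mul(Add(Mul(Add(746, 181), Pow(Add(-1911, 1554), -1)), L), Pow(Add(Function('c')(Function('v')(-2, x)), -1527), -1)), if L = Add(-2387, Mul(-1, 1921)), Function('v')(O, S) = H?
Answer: Rational(512961, 175049) ≈ 2.9304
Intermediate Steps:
x = -4 (x = Add(-4, Mul(Rational(1, 3), 0)) = Add(-4, 0) = -4)
Function('v')(O, S) = 9
L = -4308 (L = Add(-2387, -1921) = -4308)
Mul(Add(Mul(Add(746, 181), Pow(Add(-1911, 1554), -1)), L), Pow(Add(Function('c')(Function('v')(-2, x)), -1527), -1)) = Mul(Add(Mul(Add(746, 181), Pow(Add(-1911, 1554), -1)), -4308), Pow(Add(56, -1527), -1)) = Mul(Add(Mul(927, Pow(-357, -1)), -4308), Pow(-1471, -1)) = Mul(Add(Mul(927, Rational(-1, 357)), -4308), Rational(-1, 1471)) = Mul(Add(Rational(-309, 119), -4308), Rational(-1, 1471)) = Mul(Rational(-512961, 119), Rational(-1, 1471)) = Rational(512961, 175049)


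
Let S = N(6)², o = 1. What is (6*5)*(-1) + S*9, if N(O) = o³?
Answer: -21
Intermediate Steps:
N(O) = 1 (N(O) = 1³ = 1)
S = 1 (S = 1² = 1)
(6*5)*(-1) + S*9 = (6*5)*(-1) + 1*9 = 30*(-1) + 9 = -30 + 9 = -21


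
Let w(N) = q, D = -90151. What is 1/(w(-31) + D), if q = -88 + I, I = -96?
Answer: -1/90335 ≈ -1.1070e-5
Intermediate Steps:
q = -184 (q = -88 - 96 = -184)
w(N) = -184
1/(w(-31) + D) = 1/(-184 - 90151) = 1/(-90335) = -1/90335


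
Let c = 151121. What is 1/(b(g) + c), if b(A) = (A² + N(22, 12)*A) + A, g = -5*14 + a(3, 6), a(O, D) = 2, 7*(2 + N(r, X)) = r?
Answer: 7/1089195 ≈ 6.4268e-6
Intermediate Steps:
N(r, X) = -2 + r/7
g = -68 (g = -5*14 + 2 = -70 + 2 = -68)
b(A) = A² + 15*A/7 (b(A) = (A² + (-2 + (⅐)*22)*A) + A = (A² + (-2 + 22/7)*A) + A = (A² + 8*A/7) + A = A² + 15*A/7)
1/(b(g) + c) = 1/((⅐)*(-68)*(15 + 7*(-68)) + 151121) = 1/((⅐)*(-68)*(15 - 476) + 151121) = 1/((⅐)*(-68)*(-461) + 151121) = 1/(31348/7 + 151121) = 1/(1089195/7) = 7/1089195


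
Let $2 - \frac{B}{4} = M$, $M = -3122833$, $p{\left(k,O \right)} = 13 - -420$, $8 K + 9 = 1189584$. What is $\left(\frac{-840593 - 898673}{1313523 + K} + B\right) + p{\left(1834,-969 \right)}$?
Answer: $\frac{146125736122579}{11697759} \approx 1.2492 \cdot 10^{7}$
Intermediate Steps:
$K = \frac{1189575}{8}$ ($K = - \frac{9}{8} + \frac{1}{8} \cdot 1189584 = - \frac{9}{8} + 148698 = \frac{1189575}{8} \approx 1.487 \cdot 10^{5}$)
$p{\left(k,O \right)} = 433$ ($p{\left(k,O \right)} = 13 + 420 = 433$)
$B = 12491340$ ($B = 8 - -12491332 = 8 + 12491332 = 12491340$)
$\left(\frac{-840593 - 898673}{1313523 + K} + B\right) + p{\left(1834,-969 \right)} = \left(\frac{-840593 - 898673}{1313523 + \frac{1189575}{8}} + 12491340\right) + 433 = \left(- \frac{1739266}{\frac{11697759}{8}} + 12491340\right) + 433 = \left(\left(-1739266\right) \frac{8}{11697759} + 12491340\right) + 433 = \left(- \frac{13914128}{11697759} + 12491340\right) + 433 = \frac{146120670992932}{11697759} + 433 = \frac{146125736122579}{11697759}$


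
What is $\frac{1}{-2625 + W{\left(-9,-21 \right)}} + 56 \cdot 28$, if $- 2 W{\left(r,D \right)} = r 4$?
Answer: $\frac{4087775}{2607} \approx 1568.0$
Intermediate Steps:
$W{\left(r,D \right)} = - 2 r$ ($W{\left(r,D \right)} = - \frac{r 4}{2} = - \frac{4 r}{2} = - 2 r$)
$\frac{1}{-2625 + W{\left(-9,-21 \right)}} + 56 \cdot 28 = \frac{1}{-2625 - -18} + 56 \cdot 28 = \frac{1}{-2625 + 18} + 1568 = \frac{1}{-2607} + 1568 = - \frac{1}{2607} + 1568 = \frac{4087775}{2607}$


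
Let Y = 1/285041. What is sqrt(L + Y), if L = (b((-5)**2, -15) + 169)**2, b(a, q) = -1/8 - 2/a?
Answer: sqrt(92596338346205016161)/57008200 ≈ 168.79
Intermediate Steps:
b(a, q) = -1/8 - 2/a (b(a, q) = -1*1/8 - 2/a = -1/8 - 2/a)
Y = 1/285041 ≈ 3.5083e-6
L = 1139670081/40000 (L = ((-16 - 1*(-5)**2)/(8*((-5)**2)) + 169)**2 = ((1/8)*(-16 - 1*25)/25 + 169)**2 = ((1/8)*(1/25)*(-16 - 25) + 169)**2 = ((1/8)*(1/25)*(-41) + 169)**2 = (-41/200 + 169)**2 = (33759/200)**2 = 1139670081/40000 ≈ 28492.)
sqrt(L + Y) = sqrt(1139670081/40000 + 1/285041) = sqrt(324852699598321/11401640000) = sqrt(92596338346205016161)/57008200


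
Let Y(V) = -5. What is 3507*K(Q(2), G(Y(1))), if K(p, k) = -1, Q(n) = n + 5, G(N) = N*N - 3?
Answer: -3507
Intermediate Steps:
G(N) = -3 + N**2 (G(N) = N**2 - 3 = -3 + N**2)
Q(n) = 5 + n
3507*K(Q(2), G(Y(1))) = 3507*(-1) = -3507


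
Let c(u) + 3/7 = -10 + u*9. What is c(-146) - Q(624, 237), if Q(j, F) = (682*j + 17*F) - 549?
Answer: -3012607/7 ≈ -4.3037e+5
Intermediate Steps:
Q(j, F) = -549 + 17*F + 682*j (Q(j, F) = (17*F + 682*j) - 549 = -549 + 17*F + 682*j)
c(u) = -73/7 + 9*u (c(u) = -3/7 + (-10 + u*9) = -3/7 + (-10 + 9*u) = -73/7 + 9*u)
c(-146) - Q(624, 237) = (-73/7 + 9*(-146)) - (-549 + 17*237 + 682*624) = (-73/7 - 1314) - (-549 + 4029 + 425568) = -9271/7 - 1*429048 = -9271/7 - 429048 = -3012607/7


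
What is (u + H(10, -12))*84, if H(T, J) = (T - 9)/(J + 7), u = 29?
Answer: 12096/5 ≈ 2419.2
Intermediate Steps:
H(T, J) = (-9 + T)/(7 + J)
(u + H(10, -12))*84 = (29 + (-9 + 10)/(7 - 12))*84 = (29 + 1/(-5))*84 = (29 - ⅕*1)*84 = (29 - ⅕)*84 = (144/5)*84 = 12096/5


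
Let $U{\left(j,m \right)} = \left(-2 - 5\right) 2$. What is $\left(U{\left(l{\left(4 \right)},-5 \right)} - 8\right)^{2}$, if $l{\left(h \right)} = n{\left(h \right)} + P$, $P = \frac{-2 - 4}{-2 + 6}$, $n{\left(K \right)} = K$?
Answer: $484$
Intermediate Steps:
$P = - \frac{3}{2}$ ($P = - \frac{6}{4} = \left(-6\right) \frac{1}{4} = - \frac{3}{2} \approx -1.5$)
$l{\left(h \right)} = - \frac{3}{2} + h$ ($l{\left(h \right)} = h - \frac{3}{2} = - \frac{3}{2} + h$)
$U{\left(j,m \right)} = -14$ ($U{\left(j,m \right)} = \left(-7\right) 2 = -14$)
$\left(U{\left(l{\left(4 \right)},-5 \right)} - 8\right)^{2} = \left(-14 - 8\right)^{2} = \left(-22\right)^{2} = 484$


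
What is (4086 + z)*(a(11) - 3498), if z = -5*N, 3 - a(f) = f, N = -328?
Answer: -20075356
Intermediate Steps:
a(f) = 3 - f
z = 1640 (z = -5*(-328) = 1640)
(4086 + z)*(a(11) - 3498) = (4086 + 1640)*((3 - 1*11) - 3498) = 5726*((3 - 11) - 3498) = 5726*(-8 - 3498) = 5726*(-3506) = -20075356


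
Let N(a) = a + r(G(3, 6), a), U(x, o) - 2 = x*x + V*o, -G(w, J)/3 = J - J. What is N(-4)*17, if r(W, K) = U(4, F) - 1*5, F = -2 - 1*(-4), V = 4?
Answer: 289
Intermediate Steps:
G(w, J) = 0 (G(w, J) = -3*(J - J) = -3*0 = 0)
F = 2 (F = -2 + 4 = 2)
U(x, o) = 2 + x**2 + 4*o (U(x, o) = 2 + (x*x + 4*o) = 2 + (x**2 + 4*o) = 2 + x**2 + 4*o)
r(W, K) = 21 (r(W, K) = (2 + 4**2 + 4*2) - 1*5 = (2 + 16 + 8) - 5 = 26 - 5 = 21)
N(a) = 21 + a (N(a) = a + 21 = 21 + a)
N(-4)*17 = (21 - 4)*17 = 17*17 = 289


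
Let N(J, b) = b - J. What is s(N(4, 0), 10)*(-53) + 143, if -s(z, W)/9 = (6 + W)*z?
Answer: -30385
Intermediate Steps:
s(z, W) = -9*z*(6 + W) (s(z, W) = -9*(6 + W)*z = -9*z*(6 + W))
s(N(4, 0), 10)*(-53) + 143 = -9*(0 - 1*4)*(6 + 10)*(-53) + 143 = -9*(0 - 4)*16*(-53) + 143 = -9*(-4)*16*(-53) + 143 = 576*(-53) + 143 = -30528 + 143 = -30385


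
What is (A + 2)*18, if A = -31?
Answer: -522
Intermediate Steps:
(A + 2)*18 = (-31 + 2)*18 = -29*18 = -522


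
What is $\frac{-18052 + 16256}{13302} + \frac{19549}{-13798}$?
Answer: $- \frac{142411003}{91770498} \approx -1.5518$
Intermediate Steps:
$\frac{-18052 + 16256}{13302} + \frac{19549}{-13798} = \left(-1796\right) \frac{1}{13302} + 19549 \left(- \frac{1}{13798}\right) = - \frac{898}{6651} - \frac{19549}{13798} = - \frac{142411003}{91770498}$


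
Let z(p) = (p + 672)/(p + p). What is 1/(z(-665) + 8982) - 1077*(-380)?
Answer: 698434521730/1706579 ≈ 4.0926e+5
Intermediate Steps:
z(p) = (672 + p)/(2*p) (z(p) = (672 + p)/((2*p)) = (672 + p)*(1/(2*p)) = (672 + p)/(2*p))
1/(z(-665) + 8982) - 1077*(-380) = 1/((½)*(672 - 665)/(-665) + 8982) - 1077*(-380) = 1/((½)*(-1/665)*7 + 8982) + 409260 = 1/(-1/190 + 8982) + 409260 = 1/(1706579/190) + 409260 = 190/1706579 + 409260 = 698434521730/1706579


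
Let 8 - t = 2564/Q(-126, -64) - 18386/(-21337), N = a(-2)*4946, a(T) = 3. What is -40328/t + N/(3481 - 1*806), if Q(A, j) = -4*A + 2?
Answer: -145546116621388/7476889825 ≈ -19466.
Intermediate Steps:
Q(A, j) = 2 - 4*A
N = 14838 (N = 3*4946 = 14838)
t = 11180396/5398261 (t = 8 - (2564/(2 - 4*(-126)) - 18386/(-21337)) = 8 - (2564/(2 + 504) - 18386*(-1/21337)) = 8 - (2564/506 + 18386/21337) = 8 - (2564*(1/506) + 18386/21337) = 8 - (1282/253 + 18386/21337) = 8 - 1*32005692/5398261 = 8 - 32005692/5398261 = 11180396/5398261 ≈ 2.0711)
-40328/t + N/(3481 - 1*806) = -40328/11180396/5398261 + 14838/(3481 - 1*806) = -40328*5398261/11180396 + 14838/(3481 - 806) = -54425267402/2795099 + 14838/2675 = -145546116621388/7476889825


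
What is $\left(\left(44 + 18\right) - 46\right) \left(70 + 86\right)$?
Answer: $2496$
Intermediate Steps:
$\left(\left(44 + 18\right) - 46\right) \left(70 + 86\right) = \left(62 - 46\right) 156 = 16 \cdot 156 = 2496$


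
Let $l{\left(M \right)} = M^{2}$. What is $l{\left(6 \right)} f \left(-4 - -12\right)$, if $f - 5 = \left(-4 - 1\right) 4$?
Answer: $-4320$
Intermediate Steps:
$f = -15$ ($f = 5 + \left(-4 - 1\right) 4 = 5 - 20 = -15$)
$l{\left(6 \right)} f \left(-4 - -12\right) = 6^{2} \left(-15\right) \left(-4 - -12\right) = 36 \left(-15\right) \left(-4 + 12\right) = \left(-540\right) 8 = -4320$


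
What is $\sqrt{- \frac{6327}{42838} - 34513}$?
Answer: $\frac{i \sqrt{63334878679198}}{42838} \approx 185.78 i$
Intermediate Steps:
$\sqrt{- \frac{6327}{42838} - 34513} = \sqrt{- \frac{1478474221}{42838}} = \frac{i \sqrt{63334878679198}}{42838}$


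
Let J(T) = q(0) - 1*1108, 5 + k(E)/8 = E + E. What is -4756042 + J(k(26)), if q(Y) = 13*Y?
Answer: -4757150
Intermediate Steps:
k(E) = -40 + 16*E (k(E) = -40 + 8*(E + E) = -40 + 8*(2*E) = -40 + 16*E)
J(T) = -1108 (J(T) = 13*0 - 1*1108 = 0 - 1108 = -1108)
-4756042 + J(k(26)) = -4756042 - 1108 = -4757150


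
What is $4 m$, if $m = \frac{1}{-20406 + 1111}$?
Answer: $- \frac{4}{19295} \approx -0.00020731$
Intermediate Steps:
$m = - \frac{1}{19295}$ ($m = \frac{1}{-19295} = - \frac{1}{19295} \approx -5.1827 \cdot 10^{-5}$)
$4 m = 4 \left(- \frac{1}{19295}\right) = - \frac{4}{19295}$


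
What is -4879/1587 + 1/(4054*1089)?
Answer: -7179945629/2335432374 ≈ -3.0744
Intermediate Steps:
-4879/1587 + 1/(4054*1089) = -4879*1/1587 + (1/4054)*(1/1089) = -4879/1587 + 1/4414806 = -7179945629/2335432374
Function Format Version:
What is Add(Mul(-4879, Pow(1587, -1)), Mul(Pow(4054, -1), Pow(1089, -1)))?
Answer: Rational(-7179945629, 2335432374) ≈ -3.0744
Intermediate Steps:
Add(Mul(-4879, Pow(1587, -1)), Mul(Pow(4054, -1), Pow(1089, -1))) = Add(Mul(-4879, Rational(1, 1587)), Mul(Rational(1, 4054), Rational(1, 1089))) = Add(Rational(-4879, 1587), Rational(1, 4414806)) = Rational(-7179945629, 2335432374)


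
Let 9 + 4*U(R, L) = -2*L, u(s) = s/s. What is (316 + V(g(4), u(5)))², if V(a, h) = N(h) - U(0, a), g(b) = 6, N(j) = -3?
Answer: 1620529/16 ≈ 1.0128e+5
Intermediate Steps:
u(s) = 1
U(R, L) = -9/4 - L/2 (U(R, L) = -9/4 + (-2*L)/4 = -9/4 - L/2)
V(a, h) = -¾ + a/2 (V(a, h) = -3 - (-9/4 - a/2) = -3 + (9/4 + a/2) = -¾ + a/2)
(316 + V(g(4), u(5)))² = (316 + (-¾ + (½)*6))² = (316 + (-¾ + 3))² = (316 + 9/4)² = (1273/4)² = 1620529/16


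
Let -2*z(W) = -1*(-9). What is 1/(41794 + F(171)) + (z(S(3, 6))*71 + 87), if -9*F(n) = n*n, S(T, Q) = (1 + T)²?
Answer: -17923423/77090 ≈ -232.50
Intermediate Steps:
z(W) = -9/2 (z(W) = -(-1)*(-9)/2 = -½*9 = -9/2)
F(n) = -n²/9 (F(n) = -n*n/9 = -n²/9)
1/(41794 + F(171)) + (z(S(3, 6))*71 + 87) = 1/(41794 - ⅑*171²) + (-9/2*71 + 87) = 1/(41794 - ⅑*29241) + (-639/2 + 87) = 1/(41794 - 3249) - 465/2 = 1/38545 - 465/2 = -17923423/77090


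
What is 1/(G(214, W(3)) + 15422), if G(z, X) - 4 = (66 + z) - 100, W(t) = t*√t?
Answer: 1/15606 ≈ 6.4078e-5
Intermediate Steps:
W(t) = t^(3/2)
G(z, X) = -30 + z (G(z, X) = 4 + ((66 + z) - 100) = 4 + (-34 + z) = -30 + z)
1/(G(214, W(3)) + 15422) = 1/((-30 + 214) + 15422) = 1/(184 + 15422) = 1/15606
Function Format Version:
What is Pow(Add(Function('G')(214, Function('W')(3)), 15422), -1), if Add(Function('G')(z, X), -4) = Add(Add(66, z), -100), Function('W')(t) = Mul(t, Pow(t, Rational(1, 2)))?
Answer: Rational(1, 15606) ≈ 6.4078e-5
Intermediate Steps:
Function('W')(t) = Pow(t, Rational(3, 2))
Function('G')(z, X) = Add(-30, z) (Function('G')(z, X) = Add(4, Add(Add(66, z), -100)) = Add(4, Add(-34, z)) = Add(-30, z))
Pow(Add(Function('G')(214, Function('W')(3)), 15422), -1) = Pow(Add(Add(-30, 214), 15422), -1) = Pow(Add(184, 15422), -1) = Pow(15606, -1) = Rational(1, 15606)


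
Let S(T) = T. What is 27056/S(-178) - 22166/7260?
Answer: -562843/3630 ≈ -155.05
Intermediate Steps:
27056/S(-178) - 22166/7260 = 27056/(-178) - 22166/7260 = 27056*(-1/178) - 22166*1/7260 = -152 - 11083/3630 = -562843/3630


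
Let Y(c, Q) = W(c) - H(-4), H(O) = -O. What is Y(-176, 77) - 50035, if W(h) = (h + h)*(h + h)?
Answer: 73865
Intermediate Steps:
W(h) = 4*h² (W(h) = (2*h)*(2*h) = 4*h²)
Y(c, Q) = -4 + 4*c² (Y(c, Q) = 4*c² - (-1)*(-4) = 4*c² - 1*4 = 4*c² - 4 = -4 + 4*c²)
Y(-176, 77) - 50035 = (-4 + 4*(-176)²) - 50035 = (-4 + 4*30976) - 50035 = (-4 + 123904) - 50035 = 123900 - 50035 = 73865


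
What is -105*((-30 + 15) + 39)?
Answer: -2520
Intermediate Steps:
-105*((-30 + 15) + 39) = -105*(-15 + 39) = -105*24 = -2520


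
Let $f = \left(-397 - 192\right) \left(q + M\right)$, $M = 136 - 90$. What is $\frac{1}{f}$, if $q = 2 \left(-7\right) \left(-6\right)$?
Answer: $- \frac{1}{76570} \approx -1.306 \cdot 10^{-5}$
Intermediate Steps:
$q = 84$ ($q = \left(-14\right) \left(-6\right) = 84$)
$M = 46$
$f = -76570$ ($f = \left(-397 - 192\right) \left(84 + 46\right) = \left(-589\right) 130 = -76570$)
$\frac{1}{f} = \frac{1}{-76570} = - \frac{1}{76570}$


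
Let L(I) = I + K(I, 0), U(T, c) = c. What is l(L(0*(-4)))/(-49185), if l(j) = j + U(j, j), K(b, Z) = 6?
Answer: -4/16395 ≈ -0.00024398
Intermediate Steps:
L(I) = 6 + I (L(I) = I + 6 = 6 + I)
l(j) = 2*j (l(j) = j + j = 2*j)
l(L(0*(-4)))/(-49185) = (2*(6 + 0*(-4)))/(-49185) = (2*(6 + 0))*(-1/49185) = (2*6)*(-1/49185) = 12*(-1/49185) = -4/16395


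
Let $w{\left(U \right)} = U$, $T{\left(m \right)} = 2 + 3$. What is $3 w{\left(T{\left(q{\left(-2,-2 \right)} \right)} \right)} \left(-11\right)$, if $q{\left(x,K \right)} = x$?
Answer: $-165$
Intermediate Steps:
$T{\left(m \right)} = 5$
$3 w{\left(T{\left(q{\left(-2,-2 \right)} \right)} \right)} \left(-11\right) = 3 \cdot 5 \left(-11\right) = 15 \left(-11\right) = -165$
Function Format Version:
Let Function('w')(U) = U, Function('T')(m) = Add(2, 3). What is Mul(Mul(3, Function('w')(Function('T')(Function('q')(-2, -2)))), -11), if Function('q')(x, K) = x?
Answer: -165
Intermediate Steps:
Function('T')(m) = 5
Mul(Mul(3, Function('w')(Function('T')(Function('q')(-2, -2)))), -11) = Mul(Mul(3, 5), -11) = Mul(15, -11) = -165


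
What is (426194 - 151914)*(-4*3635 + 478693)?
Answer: 127307884840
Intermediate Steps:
(426194 - 151914)*(-4*3635 + 478693) = 274280*(-14540 + 478693) = 274280*464153 = 127307884840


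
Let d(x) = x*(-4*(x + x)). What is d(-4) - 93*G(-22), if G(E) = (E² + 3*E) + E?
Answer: -36956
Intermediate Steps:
G(E) = E² + 4*E
d(x) = -8*x² (d(x) = x*(-8*x) = -8*x²)
d(-4) - 93*G(-22) = -8*(-4)² - (-2046)*(4 - 22) = -8*16 - (-2046)*(-18) = -128 - 93*396 = -128 - 36828 = -36956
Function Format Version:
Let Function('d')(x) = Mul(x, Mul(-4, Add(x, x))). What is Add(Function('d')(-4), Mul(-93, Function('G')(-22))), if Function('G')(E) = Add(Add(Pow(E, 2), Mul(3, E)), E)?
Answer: -36956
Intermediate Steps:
Function('G')(E) = Add(Pow(E, 2), Mul(4, E))
Function('d')(x) = Mul(-8, Pow(x, 2)) (Function('d')(x) = Mul(x, Mul(-4, Mul(2, x))) = Mul(x, Mul(-8, x)) = Mul(-8, Pow(x, 2)))
Add(Function('d')(-4), Mul(-93, Function('G')(-22))) = Add(Mul(-8, Pow(-4, 2)), Mul(-93, Mul(-22, Add(4, -22)))) = Add(Mul(-8, 16), Mul(-93, Mul(-22, -18))) = Add(-128, Mul(-93, 396)) = Add(-128, -36828) = -36956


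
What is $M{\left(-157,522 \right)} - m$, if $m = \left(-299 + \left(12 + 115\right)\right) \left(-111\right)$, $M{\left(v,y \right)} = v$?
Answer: $-19249$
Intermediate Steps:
$m = 19092$ ($m = \left(-299 + 127\right) \left(-111\right) = \left(-172\right) \left(-111\right) = 19092$)
$M{\left(-157,522 \right)} - m = -157 - 19092 = -19249$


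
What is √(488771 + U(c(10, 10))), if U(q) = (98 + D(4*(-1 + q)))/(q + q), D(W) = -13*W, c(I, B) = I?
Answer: √1955010/2 ≈ 699.11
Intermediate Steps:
U(q) = (150 - 52*q)/(2*q) (U(q) = (98 - 52*(-1 + q))/(q + q) = (98 - 13*(-4 + 4*q))/((2*q)) = (98 + (52 - 52*q))*(1/(2*q)) = (150 - 52*q)*(1/(2*q)) = (150 - 52*q)/(2*q))
√(488771 + U(c(10, 10))) = √(488771 + (-26 + 75/10)) = √(488771 + (-26 + 75*(⅒))) = √(488771 + (-26 + 15/2)) = √(488771 - 37/2) = √(977505/2) = √1955010/2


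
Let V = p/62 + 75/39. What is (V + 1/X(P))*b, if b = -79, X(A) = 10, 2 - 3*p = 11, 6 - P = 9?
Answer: -314341/2015 ≈ -156.00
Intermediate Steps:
P = -3 (P = 6 - 1*9 = 6 - 9 = -3)
p = -3 (p = 2/3 - 1/3*11 = 2/3 - 11/3 = -3)
V = 1511/806 (V = -3/62 + 75/39 = -3*1/62 + 75*(1/39) = -3/62 + 25/13 = 1511/806 ≈ 1.8747)
(V + 1/X(P))*b = (1511/806 + 1/10)*(-79) = (3979/2015)*(-79) = -314341/2015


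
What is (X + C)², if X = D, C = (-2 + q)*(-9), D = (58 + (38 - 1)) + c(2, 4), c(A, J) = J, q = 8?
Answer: 2025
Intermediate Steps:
D = 99 (D = (58 + (38 - 1)) + 4 = (58 + 37) + 4 = 95 + 4 = 99)
C = -54 (C = (-2 + 8)*(-9) = 6*(-9) = -54)
X = 99
(X + C)² = (99 - 54)² = 45² = 2025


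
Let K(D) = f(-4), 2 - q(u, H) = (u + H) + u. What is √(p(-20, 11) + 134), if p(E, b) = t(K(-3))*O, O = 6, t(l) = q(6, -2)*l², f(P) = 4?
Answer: I*√634 ≈ 25.179*I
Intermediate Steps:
q(u, H) = 2 - H - 2*u (q(u, H) = 2 - ((u + H) + u) = 2 - ((H + u) + u) = 2 - (H + 2*u) = 2 + (-H - 2*u) = 2 - H - 2*u)
K(D) = 4
t(l) = -8*l² (t(l) = (2 - 1*(-2) - 2*6)*l² = (2 + 2 - 12)*l² = -8*l²)
p(E, b) = -768 (p(E, b) = -8*4²*6 = -8*16*6 = -128*6 = -768)
√(p(-20, 11) + 134) = √(-768 + 134) = √(-634) = I*√634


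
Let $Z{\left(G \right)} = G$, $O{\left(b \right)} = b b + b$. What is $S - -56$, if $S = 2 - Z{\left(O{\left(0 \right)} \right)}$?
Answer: $58$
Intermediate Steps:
$O{\left(b \right)} = b + b^{2}$ ($O{\left(b \right)} = b^{2} + b = b + b^{2}$)
$S = 2$ ($S = 2 - 0 \left(1 + 0\right) = 2 - 0 \cdot 1 = 2 - 0 = 2 + 0 = 2$)
$S - -56 = 2 - -56 = 2 + 56 = 58$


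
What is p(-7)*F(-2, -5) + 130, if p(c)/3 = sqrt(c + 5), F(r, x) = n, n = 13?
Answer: 130 + 39*I*sqrt(2) ≈ 130.0 + 55.154*I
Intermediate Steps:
F(r, x) = 13
p(c) = 3*sqrt(5 + c) (p(c) = 3*sqrt(c + 5) = 3*sqrt(5 + c))
p(-7)*F(-2, -5) + 130 = (3*sqrt(5 - 7))*13 + 130 = (3*sqrt(-2))*13 + 130 = (3*(I*sqrt(2)))*13 + 130 = (3*I*sqrt(2))*13 + 130 = 39*I*sqrt(2) + 130 = 130 + 39*I*sqrt(2)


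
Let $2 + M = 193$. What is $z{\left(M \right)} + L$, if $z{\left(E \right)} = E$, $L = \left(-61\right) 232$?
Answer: $-13961$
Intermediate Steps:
$M = 191$ ($M = -2 + 193 = 191$)
$L = -14152$
$z{\left(M \right)} + L = 191 - 14152 = -13961$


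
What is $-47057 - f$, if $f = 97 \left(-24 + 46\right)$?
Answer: $-49191$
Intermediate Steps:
$f = 2134$ ($f = 97 \cdot 22 = 2134$)
$-47057 - f = -47057 - 2134 = -49191$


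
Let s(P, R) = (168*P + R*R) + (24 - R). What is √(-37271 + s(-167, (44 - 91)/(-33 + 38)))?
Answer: I*√1630131/5 ≈ 255.35*I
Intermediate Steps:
s(P, R) = 24 + R² - R + 168*P (s(P, R) = (168*P + R²) + (24 - R) = (R² + 168*P) + (24 - R) = 24 + R² - R + 168*P)
√(-37271 + s(-167, (44 - 91)/(-33 + 38))) = √(-37271 + (24 + ((44 - 91)/(-33 + 38))² - (44 - 91)/(-33 + 38) + 168*(-167))) = √(-37271 + (24 + (-47/5)² - (-47)/5 - 28056)) = √(-37271 + (24 + (-47*⅕)² - (-47)/5 - 28056)) = √(-37271 + (24 + (-47/5)² - 1*(-47/5) - 28056)) = √(-37271 + (24 + 2209/25 + 47/5 - 28056)) = √(-37271 - 698356/25) = √(-1630131/25) = I*√1630131/5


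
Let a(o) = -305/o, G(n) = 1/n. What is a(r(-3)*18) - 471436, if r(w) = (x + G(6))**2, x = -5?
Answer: -396478286/841 ≈ -4.7144e+5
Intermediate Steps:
r(w) = 841/36 (r(w) = (-5 + 1/6)**2 = (-29/6)**2 = 841/36)
a(r(-3)*18) - 471436 = -305/((841/36)*18) - 471436 = -305/841/2 - 471436 = -305*2/841 - 471436 = -610/841 - 471436 = -396478286/841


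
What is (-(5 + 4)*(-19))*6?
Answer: 1026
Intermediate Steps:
(-(5 + 4)*(-19))*6 = (-1*9*(-19))*6 = -9*(-19)*6 = 171*6 = 1026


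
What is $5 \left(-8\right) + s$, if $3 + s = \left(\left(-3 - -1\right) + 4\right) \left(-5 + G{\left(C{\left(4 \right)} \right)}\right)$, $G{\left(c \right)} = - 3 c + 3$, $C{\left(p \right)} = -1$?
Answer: $-41$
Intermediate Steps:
$G{\left(c \right)} = 3 - 3 c$
$s = -1$ ($s = -3 + \left(\left(-3 - -1\right) + 4\right) \left(-5 + \left(3 - -3\right)\right) = -3 + \left(\left(-3 + 1\right) + 4\right) \left(-5 + \left(3 + 3\right)\right) = -3 + \left(-2 + 4\right) \left(-5 + 6\right) = -3 + 2 \cdot 1 = -3 + 2 = -1$)
$5 \left(-8\right) + s = 5 \left(-8\right) - 1 = -40 - 1 = -41$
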